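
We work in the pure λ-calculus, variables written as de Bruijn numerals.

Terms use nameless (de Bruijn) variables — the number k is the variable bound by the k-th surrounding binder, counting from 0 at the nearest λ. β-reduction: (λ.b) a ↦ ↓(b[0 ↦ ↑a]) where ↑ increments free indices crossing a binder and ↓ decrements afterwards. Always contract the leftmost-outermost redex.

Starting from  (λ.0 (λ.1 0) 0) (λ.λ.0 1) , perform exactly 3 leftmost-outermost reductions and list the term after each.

  start: (λ.0 (λ.1 0) 0) (λ.λ.0 1)
  →1  (λ.λ.0 1) (λ.(λ.λ.0 1) 0) (λ.λ.0 1)
  →2  (λ.0 (λ.(λ.λ.0 1) 0)) (λ.λ.0 1)
  →3  (λ.λ.0 1) (λ.(λ.λ.0 1) 0)

Answer: after 3 steps: (λ.λ.0 1) (λ.(λ.λ.0 1) 0)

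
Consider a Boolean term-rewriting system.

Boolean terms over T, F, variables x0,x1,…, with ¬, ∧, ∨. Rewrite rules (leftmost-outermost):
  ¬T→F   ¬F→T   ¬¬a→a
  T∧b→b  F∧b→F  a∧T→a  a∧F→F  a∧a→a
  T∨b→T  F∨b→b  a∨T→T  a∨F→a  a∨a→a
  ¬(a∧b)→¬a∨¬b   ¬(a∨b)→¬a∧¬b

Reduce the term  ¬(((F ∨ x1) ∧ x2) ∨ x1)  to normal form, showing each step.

Answer: normal form = (¬x1 ∨ ¬x2) ∧ ¬x1  (in 5 steps)

Working:
  start: ¬(((F ∨ x1) ∧ x2) ∨ x1)
  [1] ¬((F ∨ x1) ∧ x2) ∧ ¬x1
  [2] (¬(F ∨ x1) ∨ ¬x2) ∧ ¬x1
  [3] ((¬F ∧ ¬x1) ∨ ¬x2) ∧ ¬x1
  [4] ((T ∧ ¬x1) ∨ ¬x2) ∧ ¬x1
  [5] (¬x1 ∨ ¬x2) ∧ ¬x1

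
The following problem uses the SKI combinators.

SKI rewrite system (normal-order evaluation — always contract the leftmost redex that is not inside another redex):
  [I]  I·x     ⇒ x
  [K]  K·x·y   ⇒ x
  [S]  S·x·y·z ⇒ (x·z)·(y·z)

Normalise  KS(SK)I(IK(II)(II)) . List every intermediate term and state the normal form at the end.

Answer: normal form = SII  (in 4 steps)

Derivation:
  start: KS(SK)I(IK(II)(II))
  [1] SI(IK(II)(II))
  [2] SI(K(II)(II))
  [3] SI(II)
  [4] SII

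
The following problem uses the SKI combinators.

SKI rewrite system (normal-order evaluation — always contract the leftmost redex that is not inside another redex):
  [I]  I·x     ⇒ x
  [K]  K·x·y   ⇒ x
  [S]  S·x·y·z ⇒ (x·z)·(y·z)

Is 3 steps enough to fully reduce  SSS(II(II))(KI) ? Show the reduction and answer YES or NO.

  start: SSS(II(II))(KI)
  [1] S(II(II))(S(II(II)))(KI)
  [2] II(II)(KI)(S(II(II))(KI))
  [3] I(II)(KI)(S(II(II))(KI))

Answer: NO — after 3 steps the term is I(II)(KI)(S(II(II))(KI)), not yet normal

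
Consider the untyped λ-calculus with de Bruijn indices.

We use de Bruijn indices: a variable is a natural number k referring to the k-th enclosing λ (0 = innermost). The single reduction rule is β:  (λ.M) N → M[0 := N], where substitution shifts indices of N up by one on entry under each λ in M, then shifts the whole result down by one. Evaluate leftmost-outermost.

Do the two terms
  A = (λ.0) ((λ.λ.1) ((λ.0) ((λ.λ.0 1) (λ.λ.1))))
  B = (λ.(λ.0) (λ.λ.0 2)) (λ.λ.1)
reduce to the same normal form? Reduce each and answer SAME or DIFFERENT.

Answer: SAME — A ⇓ λ.λ.0 (λ.λ.1), B ⇓ λ.λ.0 (λ.λ.1)

Working:
Term A:
  start: (λ.0) ((λ.λ.1) ((λ.0) ((λ.λ.0 1) (λ.λ.1))))
  →1  (λ.λ.1) ((λ.0) ((λ.λ.0 1) (λ.λ.1)))
  →2  λ.(λ.0) ((λ.λ.0 1) (λ.λ.1))
  →3  λ.(λ.λ.0 1) (λ.λ.1)
  →4  λ.λ.0 (λ.λ.1)

Term B:
  start: (λ.(λ.0) (λ.λ.0 2)) (λ.λ.1)
  →1  (λ.0) (λ.λ.0 (λ.λ.1))
  →2  λ.λ.0 (λ.λ.1)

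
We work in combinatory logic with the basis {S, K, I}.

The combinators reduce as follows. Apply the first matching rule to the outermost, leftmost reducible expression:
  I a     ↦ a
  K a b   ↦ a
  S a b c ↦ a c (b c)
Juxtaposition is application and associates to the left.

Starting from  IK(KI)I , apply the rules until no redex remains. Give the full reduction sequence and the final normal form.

Answer: normal form = KI  (in 2 steps)

Derivation:
  start: IK(KI)I
  step 1: K(KI)I
  step 2: KI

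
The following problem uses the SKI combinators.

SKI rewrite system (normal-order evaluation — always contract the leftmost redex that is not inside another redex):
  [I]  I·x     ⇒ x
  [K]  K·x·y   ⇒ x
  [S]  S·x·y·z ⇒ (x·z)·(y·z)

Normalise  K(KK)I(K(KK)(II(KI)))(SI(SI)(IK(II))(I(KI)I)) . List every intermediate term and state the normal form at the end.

Answer: normal form = KI  (in 10 steps)

Working:
  start: K(KK)I(K(KK)(II(KI)))(SI(SI)(IK(II))(I(KI)I))
  →1  KK(K(KK)(II(KI)))(SI(SI)(IK(II))(I(KI)I))
  →2  K(SI(SI)(IK(II))(I(KI)I))
  →3  K(I(IK(II))(SI(IK(II)))(I(KI)I))
  →4  K(IK(II)(SI(IK(II)))(I(KI)I))
  →5  K(K(II)(SI(IK(II)))(I(KI)I))
  →6  K(II(I(KI)I))
  →7  K(I(I(KI)I))
  →8  K(I(KI)I)
  →9  K(KII)
  →10  KI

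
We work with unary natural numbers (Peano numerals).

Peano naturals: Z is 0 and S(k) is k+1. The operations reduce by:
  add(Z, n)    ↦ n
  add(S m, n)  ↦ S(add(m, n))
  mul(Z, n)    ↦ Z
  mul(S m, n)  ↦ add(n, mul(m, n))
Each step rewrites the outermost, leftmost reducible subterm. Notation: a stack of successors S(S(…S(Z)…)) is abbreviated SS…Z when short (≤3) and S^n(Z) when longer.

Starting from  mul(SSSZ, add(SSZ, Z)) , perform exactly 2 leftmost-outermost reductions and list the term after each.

Answer: after 2 steps: add(S(add(SZ, Z)), mul(SSZ, add(SSZ, Z)))

Working:
  start: mul(SSSZ, add(SSZ, Z))
  [1] add(add(SSZ, Z), mul(SSZ, add(SSZ, Z)))
  [2] add(S(add(SZ, Z)), mul(SSZ, add(SSZ, Z)))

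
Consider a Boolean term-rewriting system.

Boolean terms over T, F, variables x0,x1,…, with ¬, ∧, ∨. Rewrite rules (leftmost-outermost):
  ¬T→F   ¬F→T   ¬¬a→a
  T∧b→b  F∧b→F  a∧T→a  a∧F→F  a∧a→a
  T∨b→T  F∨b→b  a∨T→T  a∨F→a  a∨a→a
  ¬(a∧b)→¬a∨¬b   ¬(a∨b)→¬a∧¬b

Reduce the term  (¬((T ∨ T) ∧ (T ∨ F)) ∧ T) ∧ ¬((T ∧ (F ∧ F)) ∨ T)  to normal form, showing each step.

  start: (¬((T ∨ T) ∧ (T ∨ F)) ∧ T) ∧ ¬((T ∧ (F ∧ F)) ∨ T)
  →1  ¬((T ∨ T) ∧ (T ∨ F)) ∧ ¬((T ∧ (F ∧ F)) ∨ T)
  →2  (¬(T ∨ T) ∨ ¬(T ∨ F)) ∧ ¬((T ∧ (F ∧ F)) ∨ T)
  →3  ((¬T ∧ ¬T) ∨ ¬(T ∨ F)) ∧ ¬((T ∧ (F ∧ F)) ∨ T)
  →4  (¬T ∨ ¬(T ∨ F)) ∧ ¬((T ∧ (F ∧ F)) ∨ T)
  →5  (F ∨ ¬(T ∨ F)) ∧ ¬((T ∧ (F ∧ F)) ∨ T)
  →6  ¬(T ∨ F) ∧ ¬((T ∧ (F ∧ F)) ∨ T)
  →7  (¬T ∧ ¬F) ∧ ¬((T ∧ (F ∧ F)) ∨ T)
  →8  (F ∧ ¬F) ∧ ¬((T ∧ (F ∧ F)) ∨ T)
  →9  F ∧ ¬((T ∧ (F ∧ F)) ∨ T)
  →10  F

Answer: normal form = F  (in 10 steps)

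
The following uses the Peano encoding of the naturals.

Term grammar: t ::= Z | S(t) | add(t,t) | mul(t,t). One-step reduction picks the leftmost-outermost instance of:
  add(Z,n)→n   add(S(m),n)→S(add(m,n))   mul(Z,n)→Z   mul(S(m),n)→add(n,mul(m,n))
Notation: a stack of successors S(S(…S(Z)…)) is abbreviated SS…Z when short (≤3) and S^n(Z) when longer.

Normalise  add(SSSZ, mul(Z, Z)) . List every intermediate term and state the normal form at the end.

  start: add(SSSZ, mul(Z, Z))
  [1] S(add(SSZ, mul(Z, Z)))
  [2] S(S(add(SZ, mul(Z, Z))))
  [3] S(S(S(add(Z, mul(Z, Z)))))
  [4] S(S(S(mul(Z, Z))))
  [5] SSSZ

Answer: normal form = SSSZ  (in 5 steps)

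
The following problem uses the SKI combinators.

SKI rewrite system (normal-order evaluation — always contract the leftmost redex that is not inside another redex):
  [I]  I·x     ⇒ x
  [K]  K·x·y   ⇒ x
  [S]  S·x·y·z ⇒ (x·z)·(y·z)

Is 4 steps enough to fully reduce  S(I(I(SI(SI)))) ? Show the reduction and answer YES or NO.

  start: S(I(I(SI(SI))))
  →1  S(I(SI(SI)))
  →2  S(SI(SI))

Answer: YES — reaches normal form S(SI(SI)) in 2 ≤ 4 steps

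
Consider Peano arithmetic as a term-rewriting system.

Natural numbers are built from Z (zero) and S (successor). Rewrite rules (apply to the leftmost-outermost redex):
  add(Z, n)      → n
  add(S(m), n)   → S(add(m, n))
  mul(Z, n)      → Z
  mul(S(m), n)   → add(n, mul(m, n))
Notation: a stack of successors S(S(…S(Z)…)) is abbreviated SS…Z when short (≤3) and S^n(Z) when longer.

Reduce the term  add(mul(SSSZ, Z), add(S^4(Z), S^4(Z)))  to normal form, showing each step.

Answer: normal form = S^8(Z)  (in 13 steps)

Working:
  start: add(mul(SSSZ, Z), add(S^4(Z), S^4(Z)))
  →1  add(add(Z, mul(SSZ, Z)), add(S^4(Z), S^4(Z)))
  →2  add(mul(SSZ, Z), add(S^4(Z), S^4(Z)))
  →3  add(add(Z, mul(SZ, Z)), add(S^4(Z), S^4(Z)))
  →4  add(mul(SZ, Z), add(S^4(Z), S^4(Z)))
  →5  add(add(Z, mul(Z, Z)), add(S^4(Z), S^4(Z)))
  →6  add(mul(Z, Z), add(S^4(Z), S^4(Z)))
  →7  add(Z, add(S^4(Z), S^4(Z)))
  →8  add(S^4(Z), S^4(Z))
  →9  S(add(SSSZ, S^4(Z)))
  →10  S(S(add(SSZ, S^4(Z))))
  →11  S(S(S(add(SZ, S^4(Z)))))
  →12  S(S(S(S(add(Z, S^4(Z))))))
  →13  S^8(Z)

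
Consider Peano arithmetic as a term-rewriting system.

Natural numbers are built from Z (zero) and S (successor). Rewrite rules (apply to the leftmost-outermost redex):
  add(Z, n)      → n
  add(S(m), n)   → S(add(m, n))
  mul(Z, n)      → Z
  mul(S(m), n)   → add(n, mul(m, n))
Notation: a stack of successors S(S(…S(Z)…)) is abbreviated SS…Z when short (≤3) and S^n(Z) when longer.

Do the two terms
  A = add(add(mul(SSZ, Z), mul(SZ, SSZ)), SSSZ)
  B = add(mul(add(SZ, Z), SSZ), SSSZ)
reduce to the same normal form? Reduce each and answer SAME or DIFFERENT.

Answer: SAME — A ⇓ S^5(Z), B ⇓ S^5(Z)

Derivation:
Term A:
  start: add(add(mul(SSZ, Z), mul(SZ, SSZ)), SSSZ)
  step 1: add(add(add(Z, mul(SZ, Z)), mul(SZ, SSZ)), SSSZ)
  step 2: add(add(mul(SZ, Z), mul(SZ, SSZ)), SSSZ)
  step 3: add(add(add(Z, mul(Z, Z)), mul(SZ, SSZ)), SSSZ)
  step 4: add(add(mul(Z, Z), mul(SZ, SSZ)), SSSZ)
  step 5: add(add(Z, mul(SZ, SSZ)), SSSZ)
  step 6: add(mul(SZ, SSZ), SSSZ)
  step 7: add(add(SSZ, mul(Z, SSZ)), SSSZ)
  step 8: add(S(add(SZ, mul(Z, SSZ))), SSSZ)
  step 9: S(add(add(SZ, mul(Z, SSZ)), SSSZ))
  step 10: S(add(S(add(Z, mul(Z, SSZ))), SSSZ))
  step 11: S(S(add(add(Z, mul(Z, SSZ)), SSSZ)))
  step 12: S(S(add(mul(Z, SSZ), SSSZ)))
  step 13: S(S(add(Z, SSSZ)))
  step 14: S^5(Z)

Term B:
  start: add(mul(add(SZ, Z), SSZ), SSSZ)
  step 1: add(mul(S(add(Z, Z)), SSZ), SSSZ)
  step 2: add(add(SSZ, mul(add(Z, Z), SSZ)), SSSZ)
  step 3: add(S(add(SZ, mul(add(Z, Z), SSZ))), SSSZ)
  step 4: S(add(add(SZ, mul(add(Z, Z), SSZ)), SSSZ))
  step 5: S(add(S(add(Z, mul(add(Z, Z), SSZ))), SSSZ))
  step 6: S(S(add(add(Z, mul(add(Z, Z), SSZ)), SSSZ)))
  step 7: S(S(add(mul(add(Z, Z), SSZ), SSSZ)))
  step 8: S(S(add(mul(Z, SSZ), SSSZ)))
  step 9: S(S(add(Z, SSSZ)))
  step 10: S^5(Z)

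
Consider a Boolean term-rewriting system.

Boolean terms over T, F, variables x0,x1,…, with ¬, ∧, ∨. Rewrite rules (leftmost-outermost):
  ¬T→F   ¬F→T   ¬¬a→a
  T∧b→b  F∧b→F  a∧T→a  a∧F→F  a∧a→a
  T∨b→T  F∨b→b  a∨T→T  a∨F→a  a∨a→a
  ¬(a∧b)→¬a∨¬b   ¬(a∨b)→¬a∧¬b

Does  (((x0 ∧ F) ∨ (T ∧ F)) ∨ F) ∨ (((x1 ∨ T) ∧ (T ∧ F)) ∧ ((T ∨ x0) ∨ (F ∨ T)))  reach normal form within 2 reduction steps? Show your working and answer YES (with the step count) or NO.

Answer: NO — after 2 steps the term is (F ∨ (T ∧ F)) ∨ (((x1 ∨ T) ∧ (T ∧ F)) ∧ ((T ∨ x0) ∨ (F ∨ T))), not yet normal

Working:
  start: (((x0 ∧ F) ∨ (T ∧ F)) ∨ F) ∨ (((x1 ∨ T) ∧ (T ∧ F)) ∧ ((T ∨ x0) ∨ (F ∨ T)))
  [1] ((x0 ∧ F) ∨ (T ∧ F)) ∨ (((x1 ∨ T) ∧ (T ∧ F)) ∧ ((T ∨ x0) ∨ (F ∨ T)))
  [2] (F ∨ (T ∧ F)) ∨ (((x1 ∨ T) ∧ (T ∧ F)) ∧ ((T ∨ x0) ∨ (F ∨ T)))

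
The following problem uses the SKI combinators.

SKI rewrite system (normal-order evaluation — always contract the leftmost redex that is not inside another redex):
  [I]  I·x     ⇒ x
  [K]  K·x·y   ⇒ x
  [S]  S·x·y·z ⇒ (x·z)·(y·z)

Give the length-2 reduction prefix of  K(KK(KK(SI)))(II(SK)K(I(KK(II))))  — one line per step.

  start: K(KK(KK(SI)))(II(SK)K(I(KK(II))))
  step 1: KK(KK(SI))
  step 2: K

Answer: after 2 steps: K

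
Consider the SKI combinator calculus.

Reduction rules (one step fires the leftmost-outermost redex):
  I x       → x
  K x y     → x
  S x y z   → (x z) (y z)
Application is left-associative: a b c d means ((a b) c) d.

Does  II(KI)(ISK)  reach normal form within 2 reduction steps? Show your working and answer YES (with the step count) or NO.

  start: II(KI)(ISK)
  →1  I(KI)(ISK)
  →2  KI(ISK)

Answer: NO — after 2 steps the term is KI(ISK), not yet normal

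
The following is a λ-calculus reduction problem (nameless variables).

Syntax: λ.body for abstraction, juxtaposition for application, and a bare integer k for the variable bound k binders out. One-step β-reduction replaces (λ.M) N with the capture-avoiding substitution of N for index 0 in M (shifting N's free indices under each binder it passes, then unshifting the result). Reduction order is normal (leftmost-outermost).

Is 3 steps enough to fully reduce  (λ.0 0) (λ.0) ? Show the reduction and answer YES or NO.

Answer: YES — reaches normal form λ.0 in 2 ≤ 3 steps

Derivation:
  start: (λ.0 0) (λ.0)
  step 1: (λ.0) (λ.0)
  step 2: λ.0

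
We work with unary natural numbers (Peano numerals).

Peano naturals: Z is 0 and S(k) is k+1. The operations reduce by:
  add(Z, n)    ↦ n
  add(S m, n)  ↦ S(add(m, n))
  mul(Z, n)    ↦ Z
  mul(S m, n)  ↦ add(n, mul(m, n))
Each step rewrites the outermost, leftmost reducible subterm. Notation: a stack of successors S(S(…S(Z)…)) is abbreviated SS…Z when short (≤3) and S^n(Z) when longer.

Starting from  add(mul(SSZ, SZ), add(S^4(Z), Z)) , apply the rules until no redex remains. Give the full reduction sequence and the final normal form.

Answer: normal form = S^6(Z)  (in 15 steps)

Reduction:
  start: add(mul(SSZ, SZ), add(S^4(Z), Z))
  →1  add(add(SZ, mul(SZ, SZ)), add(S^4(Z), Z))
  →2  add(S(add(Z, mul(SZ, SZ))), add(S^4(Z), Z))
  →3  S(add(add(Z, mul(SZ, SZ)), add(S^4(Z), Z)))
  →4  S(add(mul(SZ, SZ), add(S^4(Z), Z)))
  →5  S(add(add(SZ, mul(Z, SZ)), add(S^4(Z), Z)))
  →6  S(add(S(add(Z, mul(Z, SZ))), add(S^4(Z), Z)))
  →7  S(S(add(add(Z, mul(Z, SZ)), add(S^4(Z), Z))))
  →8  S(S(add(mul(Z, SZ), add(S^4(Z), Z))))
  →9  S(S(add(Z, add(S^4(Z), Z))))
  →10  S(S(add(S^4(Z), Z)))
  →11  S(S(S(add(SSSZ, Z))))
  →12  S(S(S(S(add(SSZ, Z)))))
  →13  S(S(S(S(S(add(SZ, Z))))))
  →14  S(S(S(S(S(S(add(Z, Z)))))))
  →15  S^6(Z)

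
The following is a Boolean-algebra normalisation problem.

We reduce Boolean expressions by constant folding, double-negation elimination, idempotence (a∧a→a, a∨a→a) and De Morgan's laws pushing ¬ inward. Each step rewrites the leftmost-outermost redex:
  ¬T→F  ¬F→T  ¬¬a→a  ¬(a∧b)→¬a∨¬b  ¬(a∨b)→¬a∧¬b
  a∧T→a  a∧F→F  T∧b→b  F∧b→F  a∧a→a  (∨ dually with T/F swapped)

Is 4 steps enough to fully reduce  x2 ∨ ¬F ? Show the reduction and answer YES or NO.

Answer: YES — reaches normal form T in 2 ≤ 4 steps

Derivation:
  start: x2 ∨ ¬F
  step 1: x2 ∨ T
  step 2: T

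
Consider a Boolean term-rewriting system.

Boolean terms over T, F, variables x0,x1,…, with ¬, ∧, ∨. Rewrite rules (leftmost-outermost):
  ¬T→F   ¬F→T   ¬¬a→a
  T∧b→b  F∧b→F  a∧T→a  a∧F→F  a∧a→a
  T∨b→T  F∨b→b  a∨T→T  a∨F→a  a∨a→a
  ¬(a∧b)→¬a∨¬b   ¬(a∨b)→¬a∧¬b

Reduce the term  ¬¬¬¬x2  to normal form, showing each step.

Answer: normal form = x2  (in 2 steps)

Working:
  start: ¬¬¬¬x2
  [1] ¬¬x2
  [2] x2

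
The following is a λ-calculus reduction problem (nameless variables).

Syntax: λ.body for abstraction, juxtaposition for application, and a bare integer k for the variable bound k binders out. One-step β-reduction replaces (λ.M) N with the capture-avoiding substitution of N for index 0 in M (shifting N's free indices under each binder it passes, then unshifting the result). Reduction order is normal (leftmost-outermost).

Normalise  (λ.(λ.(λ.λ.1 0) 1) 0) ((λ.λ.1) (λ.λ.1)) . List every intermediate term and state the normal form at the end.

  start: (λ.(λ.(λ.λ.1 0) 1) 0) ((λ.λ.1) (λ.λ.1))
  →1  (λ.(λ.λ.1 0) ((λ.λ.1) (λ.λ.1))) ((λ.λ.1) (λ.λ.1))
  →2  (λ.λ.1 0) ((λ.λ.1) (λ.λ.1))
  →3  λ.(λ.λ.1) (λ.λ.1) 0
  →4  λ.(λ.λ.λ.1) 0
  →5  λ.λ.λ.1

Answer: normal form = λ.λ.λ.1  (in 5 steps)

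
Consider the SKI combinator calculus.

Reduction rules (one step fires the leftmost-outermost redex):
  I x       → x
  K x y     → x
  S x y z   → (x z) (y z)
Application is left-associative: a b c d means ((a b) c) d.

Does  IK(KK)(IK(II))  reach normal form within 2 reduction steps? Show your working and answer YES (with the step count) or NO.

  start: IK(KK)(IK(II))
  step 1: K(KK)(IK(II))
  step 2: KK

Answer: YES — reaches normal form KK in 2 ≤ 2 steps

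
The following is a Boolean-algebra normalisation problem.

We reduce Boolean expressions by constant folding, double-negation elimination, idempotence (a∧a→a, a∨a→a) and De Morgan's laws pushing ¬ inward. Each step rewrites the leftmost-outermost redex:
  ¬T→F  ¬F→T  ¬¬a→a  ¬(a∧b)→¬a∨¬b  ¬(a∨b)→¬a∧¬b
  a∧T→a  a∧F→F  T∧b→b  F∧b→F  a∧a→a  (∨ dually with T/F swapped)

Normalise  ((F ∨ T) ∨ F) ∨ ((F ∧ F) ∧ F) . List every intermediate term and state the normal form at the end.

Answer: normal form = T  (in 3 steps)

Working:
  start: ((F ∨ T) ∨ F) ∨ ((F ∧ F) ∧ F)
  →1  (F ∨ T) ∨ ((F ∧ F) ∧ F)
  →2  T ∨ ((F ∧ F) ∧ F)
  →3  T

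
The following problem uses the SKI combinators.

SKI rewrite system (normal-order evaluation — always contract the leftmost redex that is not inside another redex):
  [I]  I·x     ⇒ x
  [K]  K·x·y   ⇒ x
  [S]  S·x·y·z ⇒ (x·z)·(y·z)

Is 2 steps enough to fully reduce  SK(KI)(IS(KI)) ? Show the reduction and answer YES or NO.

Answer: NO — after 2 steps the term is IS(KI), not yet normal

Working:
  start: SK(KI)(IS(KI))
  [1] K(IS(KI))(KI(IS(KI)))
  [2] IS(KI)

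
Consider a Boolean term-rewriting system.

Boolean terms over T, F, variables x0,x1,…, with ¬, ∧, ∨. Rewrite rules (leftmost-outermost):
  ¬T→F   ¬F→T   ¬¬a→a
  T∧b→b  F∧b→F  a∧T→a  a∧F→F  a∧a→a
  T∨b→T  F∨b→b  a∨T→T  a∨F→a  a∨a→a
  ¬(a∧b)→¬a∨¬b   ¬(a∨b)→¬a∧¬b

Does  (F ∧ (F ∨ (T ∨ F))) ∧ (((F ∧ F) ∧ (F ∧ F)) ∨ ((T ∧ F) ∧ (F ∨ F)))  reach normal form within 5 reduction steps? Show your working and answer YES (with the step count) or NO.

Answer: YES — reaches normal form F in 2 ≤ 5 steps

Working:
  start: (F ∧ (F ∨ (T ∨ F))) ∧ (((F ∧ F) ∧ (F ∧ F)) ∨ ((T ∧ F) ∧ (F ∨ F)))
  →1  F ∧ (((F ∧ F) ∧ (F ∧ F)) ∨ ((T ∧ F) ∧ (F ∨ F)))
  →2  F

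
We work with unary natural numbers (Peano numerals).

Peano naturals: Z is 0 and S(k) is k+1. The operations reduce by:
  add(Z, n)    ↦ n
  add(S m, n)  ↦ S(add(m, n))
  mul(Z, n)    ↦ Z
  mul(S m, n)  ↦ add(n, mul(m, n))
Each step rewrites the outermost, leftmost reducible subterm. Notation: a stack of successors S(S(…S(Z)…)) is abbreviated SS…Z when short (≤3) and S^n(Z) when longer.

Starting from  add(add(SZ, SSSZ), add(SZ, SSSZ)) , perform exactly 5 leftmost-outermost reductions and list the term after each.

  start: add(add(SZ, SSSZ), add(SZ, SSSZ))
  [1] add(S(add(Z, SSSZ)), add(SZ, SSSZ))
  [2] S(add(add(Z, SSSZ), add(SZ, SSSZ)))
  [3] S(add(SSSZ, add(SZ, SSSZ)))
  [4] S(S(add(SSZ, add(SZ, SSSZ))))
  [5] S(S(S(add(SZ, add(SZ, SSSZ)))))

Answer: after 5 steps: S(S(S(add(SZ, add(SZ, SSSZ)))))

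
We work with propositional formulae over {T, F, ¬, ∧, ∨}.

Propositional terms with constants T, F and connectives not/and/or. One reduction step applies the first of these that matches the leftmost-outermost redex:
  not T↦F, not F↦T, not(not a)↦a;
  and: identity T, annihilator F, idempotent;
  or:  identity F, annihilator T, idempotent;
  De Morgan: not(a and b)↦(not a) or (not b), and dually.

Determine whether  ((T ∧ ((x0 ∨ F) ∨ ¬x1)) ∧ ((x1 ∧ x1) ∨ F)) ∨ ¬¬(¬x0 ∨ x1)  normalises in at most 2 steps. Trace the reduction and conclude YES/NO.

Answer: NO — after 2 steps the term is ((x0 ∨ ¬x1) ∧ ((x1 ∧ x1) ∨ F)) ∨ ¬¬(¬x0 ∨ x1), not yet normal

Reduction:
  start: ((T ∧ ((x0 ∨ F) ∨ ¬x1)) ∧ ((x1 ∧ x1) ∨ F)) ∨ ¬¬(¬x0 ∨ x1)
  step 1: (((x0 ∨ F) ∨ ¬x1) ∧ ((x1 ∧ x1) ∨ F)) ∨ ¬¬(¬x0 ∨ x1)
  step 2: ((x0 ∨ ¬x1) ∧ ((x1 ∧ x1) ∨ F)) ∨ ¬¬(¬x0 ∨ x1)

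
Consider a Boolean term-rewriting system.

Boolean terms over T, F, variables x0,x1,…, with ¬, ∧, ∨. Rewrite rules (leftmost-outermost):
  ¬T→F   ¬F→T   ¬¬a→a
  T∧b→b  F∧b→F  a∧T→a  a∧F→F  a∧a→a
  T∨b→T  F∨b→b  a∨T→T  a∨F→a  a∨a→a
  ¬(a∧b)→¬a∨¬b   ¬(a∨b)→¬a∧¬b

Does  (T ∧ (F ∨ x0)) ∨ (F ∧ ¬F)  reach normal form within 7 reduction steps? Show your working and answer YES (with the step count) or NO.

Answer: YES — reaches normal form x0 in 4 ≤ 7 steps

Working:
  start: (T ∧ (F ∨ x0)) ∨ (F ∧ ¬F)
  →1  (F ∨ x0) ∨ (F ∧ ¬F)
  →2  x0 ∨ (F ∧ ¬F)
  →3  x0 ∨ F
  →4  x0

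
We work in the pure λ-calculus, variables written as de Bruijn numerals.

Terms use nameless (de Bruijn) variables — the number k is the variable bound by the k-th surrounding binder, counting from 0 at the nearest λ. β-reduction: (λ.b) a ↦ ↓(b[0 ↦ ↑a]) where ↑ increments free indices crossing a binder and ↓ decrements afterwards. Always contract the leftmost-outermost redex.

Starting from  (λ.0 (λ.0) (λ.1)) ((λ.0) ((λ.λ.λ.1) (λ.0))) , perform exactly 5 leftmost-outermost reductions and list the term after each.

Answer: after 5 steps: λ.0

Reduction:
  start: (λ.0 (λ.0) (λ.1)) ((λ.0) ((λ.λ.λ.1) (λ.0)))
  step 1: (λ.0) ((λ.λ.λ.1) (λ.0)) (λ.0) (λ.(λ.0) ((λ.λ.λ.1) (λ.0)))
  step 2: (λ.λ.λ.1) (λ.0) (λ.0) (λ.(λ.0) ((λ.λ.λ.1) (λ.0)))
  step 3: (λ.λ.1) (λ.0) (λ.(λ.0) ((λ.λ.λ.1) (λ.0)))
  step 4: (λ.λ.0) (λ.(λ.0) ((λ.λ.λ.1) (λ.0)))
  step 5: λ.0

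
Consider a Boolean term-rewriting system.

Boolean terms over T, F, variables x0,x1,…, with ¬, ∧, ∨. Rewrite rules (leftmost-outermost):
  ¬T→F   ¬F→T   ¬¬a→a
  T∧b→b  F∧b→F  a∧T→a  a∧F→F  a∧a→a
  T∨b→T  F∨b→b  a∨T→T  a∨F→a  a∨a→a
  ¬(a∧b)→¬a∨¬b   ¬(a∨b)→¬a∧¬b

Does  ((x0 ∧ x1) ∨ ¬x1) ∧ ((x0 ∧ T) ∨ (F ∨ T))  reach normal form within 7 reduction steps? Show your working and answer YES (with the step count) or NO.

  start: ((x0 ∧ x1) ∨ ¬x1) ∧ ((x0 ∧ T) ∨ (F ∨ T))
  →1  ((x0 ∧ x1) ∨ ¬x1) ∧ (x0 ∨ (F ∨ T))
  →2  ((x0 ∧ x1) ∨ ¬x1) ∧ (x0 ∨ T)
  →3  ((x0 ∧ x1) ∨ ¬x1) ∧ T
  →4  (x0 ∧ x1) ∨ ¬x1

Answer: YES — reaches normal form (x0 ∧ x1) ∨ ¬x1 in 4 ≤ 7 steps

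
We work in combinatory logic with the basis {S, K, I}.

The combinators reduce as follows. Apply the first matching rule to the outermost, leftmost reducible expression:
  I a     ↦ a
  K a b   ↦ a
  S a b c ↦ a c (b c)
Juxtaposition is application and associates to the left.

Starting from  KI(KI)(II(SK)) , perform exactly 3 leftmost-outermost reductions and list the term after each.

Answer: after 3 steps: I(SK)

Derivation:
  start: KI(KI)(II(SK))
  →1  I(II(SK))
  →2  II(SK)
  →3  I(SK)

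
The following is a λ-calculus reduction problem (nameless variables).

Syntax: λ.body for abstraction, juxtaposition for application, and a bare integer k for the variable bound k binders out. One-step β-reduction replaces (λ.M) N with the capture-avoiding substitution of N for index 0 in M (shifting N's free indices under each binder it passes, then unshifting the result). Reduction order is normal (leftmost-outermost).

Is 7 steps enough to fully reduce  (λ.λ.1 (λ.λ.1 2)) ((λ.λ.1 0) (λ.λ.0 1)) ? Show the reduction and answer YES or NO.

Answer: YES — reaches normal form λ.λ.0 (λ.λ.1 3) in 4 ≤ 7 steps

Working:
  start: (λ.λ.1 (λ.λ.1 2)) ((λ.λ.1 0) (λ.λ.0 1))
  step 1: λ.(λ.λ.1 0) (λ.λ.0 1) (λ.λ.1 2)
  step 2: λ.(λ.(λ.λ.0 1) 0) (λ.λ.1 2)
  step 3: λ.(λ.λ.0 1) (λ.λ.1 2)
  step 4: λ.λ.0 (λ.λ.1 3)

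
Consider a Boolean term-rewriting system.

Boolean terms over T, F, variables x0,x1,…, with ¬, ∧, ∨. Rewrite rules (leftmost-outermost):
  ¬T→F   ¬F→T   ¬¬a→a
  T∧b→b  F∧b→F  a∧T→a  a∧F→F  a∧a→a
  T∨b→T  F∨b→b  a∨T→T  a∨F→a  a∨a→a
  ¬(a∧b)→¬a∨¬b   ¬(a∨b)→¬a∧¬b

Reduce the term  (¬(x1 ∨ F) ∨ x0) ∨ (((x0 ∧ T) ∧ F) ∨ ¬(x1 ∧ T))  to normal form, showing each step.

  start: (¬(x1 ∨ F) ∨ x0) ∨ (((x0 ∧ T) ∧ F) ∨ ¬(x1 ∧ T))
  step 1: ((¬x1 ∧ ¬F) ∨ x0) ∨ (((x0 ∧ T) ∧ F) ∨ ¬(x1 ∧ T))
  step 2: ((¬x1 ∧ T) ∨ x0) ∨ (((x0 ∧ T) ∧ F) ∨ ¬(x1 ∧ T))
  step 3: (¬x1 ∨ x0) ∨ (((x0 ∧ T) ∧ F) ∨ ¬(x1 ∧ T))
  step 4: (¬x1 ∨ x0) ∨ (F ∨ ¬(x1 ∧ T))
  step 5: (¬x1 ∨ x0) ∨ ¬(x1 ∧ T)
  step 6: (¬x1 ∨ x0) ∨ (¬x1 ∨ ¬T)
  step 7: (¬x1 ∨ x0) ∨ (¬x1 ∨ F)
  step 8: (¬x1 ∨ x0) ∨ ¬x1

Answer: normal form = (¬x1 ∨ x0) ∨ ¬x1  (in 8 steps)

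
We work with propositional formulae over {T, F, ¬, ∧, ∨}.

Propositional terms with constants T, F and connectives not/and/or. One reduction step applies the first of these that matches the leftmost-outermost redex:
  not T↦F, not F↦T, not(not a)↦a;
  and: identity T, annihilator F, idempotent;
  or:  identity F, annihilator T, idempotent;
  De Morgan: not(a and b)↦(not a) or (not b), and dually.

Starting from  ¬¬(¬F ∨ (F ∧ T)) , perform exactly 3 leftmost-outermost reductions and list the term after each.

Answer: after 3 steps: T

Working:
  start: ¬¬(¬F ∨ (F ∧ T))
  step 1: ¬F ∨ (F ∧ T)
  step 2: T ∨ (F ∧ T)
  step 3: T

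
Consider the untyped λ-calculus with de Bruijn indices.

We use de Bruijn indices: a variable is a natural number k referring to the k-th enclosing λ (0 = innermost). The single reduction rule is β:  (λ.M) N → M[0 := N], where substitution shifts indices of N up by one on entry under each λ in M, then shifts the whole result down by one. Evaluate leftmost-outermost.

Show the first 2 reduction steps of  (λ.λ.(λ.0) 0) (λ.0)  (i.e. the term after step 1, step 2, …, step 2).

Answer: after 2 steps: λ.0

Derivation:
  start: (λ.λ.(λ.0) 0) (λ.0)
  step 1: λ.(λ.0) 0
  step 2: λ.0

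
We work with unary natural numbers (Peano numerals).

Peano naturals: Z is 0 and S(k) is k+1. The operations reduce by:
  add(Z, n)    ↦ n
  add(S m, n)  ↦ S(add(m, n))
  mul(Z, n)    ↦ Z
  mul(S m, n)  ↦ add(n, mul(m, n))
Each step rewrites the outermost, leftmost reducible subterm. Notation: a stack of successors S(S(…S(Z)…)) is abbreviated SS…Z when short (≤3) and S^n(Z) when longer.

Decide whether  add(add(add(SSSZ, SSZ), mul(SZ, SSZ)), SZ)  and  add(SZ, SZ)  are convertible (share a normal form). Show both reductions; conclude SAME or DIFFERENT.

Answer: DIFFERENT — A ⇓ S^8(Z), B ⇓ SSZ

Working:
Term A:
  start: add(add(add(SSSZ, SSZ), mul(SZ, SSZ)), SZ)
  →1  add(add(S(add(SSZ, SSZ)), mul(SZ, SSZ)), SZ)
  →2  add(S(add(add(SSZ, SSZ), mul(SZ, SSZ))), SZ)
  →3  S(add(add(add(SSZ, SSZ), mul(SZ, SSZ)), SZ))
  →4  S(add(add(S(add(SZ, SSZ)), mul(SZ, SSZ)), SZ))
  →5  S(add(S(add(add(SZ, SSZ), mul(SZ, SSZ))), SZ))
  →6  S(S(add(add(add(SZ, SSZ), mul(SZ, SSZ)), SZ)))
  →7  S(S(add(add(S(add(Z, SSZ)), mul(SZ, SSZ)), SZ)))
  →8  S(S(add(S(add(add(Z, SSZ), mul(SZ, SSZ))), SZ)))
  →9  S(S(S(add(add(add(Z, SSZ), mul(SZ, SSZ)), SZ))))
  →10  S(S(S(add(add(SSZ, mul(SZ, SSZ)), SZ))))
  →11  S(S(S(add(S(add(SZ, mul(SZ, SSZ))), SZ))))
  →12  S(S(S(S(add(add(SZ, mul(SZ, SSZ)), SZ)))))
  →13  S(S(S(S(add(S(add(Z, mul(SZ, SSZ))), SZ)))))
  →14  S(S(S(S(S(add(add(Z, mul(SZ, SSZ)), SZ))))))
  →15  S(S(S(S(S(add(mul(SZ, SSZ), SZ))))))
  →16  S(S(S(S(S(add(add(SSZ, mul(Z, SSZ)), SZ))))))
  →17  S(S(S(S(S(add(S(add(SZ, mul(Z, SSZ))), SZ))))))
  →18  S(S(S(S(S(S(add(add(SZ, mul(Z, SSZ)), SZ)))))))
  →19  S(S(S(S(S(S(add(S(add(Z, mul(Z, SSZ))), SZ)))))))
  →20  S(S(S(S(S(S(S(add(add(Z, mul(Z, SSZ)), SZ))))))))
  →21  S(S(S(S(S(S(S(add(mul(Z, SSZ), SZ))))))))
  →22  S(S(S(S(S(S(S(add(Z, SZ))))))))
  →23  S^8(Z)

Term B:
  start: add(SZ, SZ)
  →1  S(add(Z, SZ))
  →2  SSZ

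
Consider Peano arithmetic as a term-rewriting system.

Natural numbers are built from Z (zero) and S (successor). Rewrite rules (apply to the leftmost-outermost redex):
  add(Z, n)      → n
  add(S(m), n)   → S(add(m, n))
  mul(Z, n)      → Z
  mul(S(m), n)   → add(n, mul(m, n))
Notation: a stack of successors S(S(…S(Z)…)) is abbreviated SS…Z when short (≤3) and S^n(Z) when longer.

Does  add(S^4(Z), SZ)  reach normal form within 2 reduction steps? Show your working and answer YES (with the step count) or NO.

  start: add(S^4(Z), SZ)
  step 1: S(add(SSSZ, SZ))
  step 2: S(S(add(SSZ, SZ)))

Answer: NO — after 2 steps the term is S(S(add(SSZ, SZ))), not yet normal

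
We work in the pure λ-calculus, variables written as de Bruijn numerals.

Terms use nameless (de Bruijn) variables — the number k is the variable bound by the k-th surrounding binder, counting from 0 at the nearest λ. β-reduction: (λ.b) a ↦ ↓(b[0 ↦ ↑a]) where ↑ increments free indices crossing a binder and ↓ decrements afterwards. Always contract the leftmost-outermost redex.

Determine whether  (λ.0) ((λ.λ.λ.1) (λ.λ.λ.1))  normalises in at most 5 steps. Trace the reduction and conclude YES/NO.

  start: (λ.0) ((λ.λ.λ.1) (λ.λ.λ.1))
  →1  (λ.λ.λ.1) (λ.λ.λ.1)
  →2  λ.λ.1

Answer: YES — reaches normal form λ.λ.1 in 2 ≤ 5 steps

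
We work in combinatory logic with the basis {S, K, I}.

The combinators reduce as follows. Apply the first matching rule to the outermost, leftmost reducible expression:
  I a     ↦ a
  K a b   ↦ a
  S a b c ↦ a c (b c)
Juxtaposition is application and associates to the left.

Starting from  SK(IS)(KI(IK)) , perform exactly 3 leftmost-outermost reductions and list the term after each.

Answer: after 3 steps: I

Working:
  start: SK(IS)(KI(IK))
  step 1: K(KI(IK))(IS(KI(IK)))
  step 2: KI(IK)
  step 3: I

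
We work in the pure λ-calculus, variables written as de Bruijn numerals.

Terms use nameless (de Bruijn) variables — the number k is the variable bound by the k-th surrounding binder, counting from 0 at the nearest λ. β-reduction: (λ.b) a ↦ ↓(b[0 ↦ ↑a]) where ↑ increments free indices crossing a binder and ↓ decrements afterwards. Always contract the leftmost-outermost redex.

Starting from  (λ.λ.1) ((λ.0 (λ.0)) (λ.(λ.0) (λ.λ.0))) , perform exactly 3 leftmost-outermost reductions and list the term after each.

  start: (λ.λ.1) ((λ.0 (λ.0)) (λ.(λ.0) (λ.λ.0)))
  →1  λ.(λ.0 (λ.0)) (λ.(λ.0) (λ.λ.0))
  →2  λ.(λ.(λ.0) (λ.λ.0)) (λ.0)
  →3  λ.(λ.0) (λ.λ.0)

Answer: after 3 steps: λ.(λ.0) (λ.λ.0)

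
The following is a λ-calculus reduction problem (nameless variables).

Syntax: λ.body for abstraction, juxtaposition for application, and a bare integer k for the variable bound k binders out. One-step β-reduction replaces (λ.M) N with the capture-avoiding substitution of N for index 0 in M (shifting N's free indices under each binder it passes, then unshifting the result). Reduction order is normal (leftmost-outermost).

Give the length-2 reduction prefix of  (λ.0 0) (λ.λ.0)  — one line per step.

  start: (λ.0 0) (λ.λ.0)
  [1] (λ.λ.0) (λ.λ.0)
  [2] λ.0

Answer: after 2 steps: λ.0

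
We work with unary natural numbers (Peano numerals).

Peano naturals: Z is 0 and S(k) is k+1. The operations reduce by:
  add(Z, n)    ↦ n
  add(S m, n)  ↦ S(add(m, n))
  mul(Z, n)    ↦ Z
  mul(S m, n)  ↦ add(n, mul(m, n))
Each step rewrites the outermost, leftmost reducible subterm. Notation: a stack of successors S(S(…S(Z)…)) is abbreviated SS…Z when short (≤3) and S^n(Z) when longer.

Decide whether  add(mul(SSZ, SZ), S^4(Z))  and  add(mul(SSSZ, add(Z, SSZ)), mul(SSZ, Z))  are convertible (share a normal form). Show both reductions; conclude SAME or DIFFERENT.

Answer: SAME — A ⇓ S^6(Z), B ⇓ S^6(Z)

Derivation:
Term A:
  start: add(mul(SSZ, SZ), S^4(Z))
  step 1: add(add(SZ, mul(SZ, SZ)), S^4(Z))
  step 2: add(S(add(Z, mul(SZ, SZ))), S^4(Z))
  step 3: S(add(add(Z, mul(SZ, SZ)), S^4(Z)))
  step 4: S(add(mul(SZ, SZ), S^4(Z)))
  step 5: S(add(add(SZ, mul(Z, SZ)), S^4(Z)))
  step 6: S(add(S(add(Z, mul(Z, SZ))), S^4(Z)))
  step 7: S(S(add(add(Z, mul(Z, SZ)), S^4(Z))))
  step 8: S(S(add(mul(Z, SZ), S^4(Z))))
  step 9: S(S(add(Z, S^4(Z))))
  step 10: S^6(Z)

Term B:
  start: add(mul(SSSZ, add(Z, SSZ)), mul(SSZ, Z))
  step 1: add(add(add(Z, SSZ), mul(SSZ, add(Z, SSZ))), mul(SSZ, Z))
  step 2: add(add(SSZ, mul(SSZ, add(Z, SSZ))), mul(SSZ, Z))
  step 3: add(S(add(SZ, mul(SSZ, add(Z, SSZ)))), mul(SSZ, Z))
  step 4: S(add(add(SZ, mul(SSZ, add(Z, SSZ))), mul(SSZ, Z)))
  step 5: S(add(S(add(Z, mul(SSZ, add(Z, SSZ)))), mul(SSZ, Z)))
  step 6: S(S(add(add(Z, mul(SSZ, add(Z, SSZ))), mul(SSZ, Z))))
  step 7: S(S(add(mul(SSZ, add(Z, SSZ)), mul(SSZ, Z))))
  step 8: S(S(add(add(add(Z, SSZ), mul(SZ, add(Z, SSZ))), mul(SSZ, Z))))
  step 9: S(S(add(add(SSZ, mul(SZ, add(Z, SSZ))), mul(SSZ, Z))))
  step 10: S(S(add(S(add(SZ, mul(SZ, add(Z, SSZ)))), mul(SSZ, Z))))
  step 11: S(S(S(add(add(SZ, mul(SZ, add(Z, SSZ))), mul(SSZ, Z)))))
  step 12: S(S(S(add(S(add(Z, mul(SZ, add(Z, SSZ)))), mul(SSZ, Z)))))
  step 13: S(S(S(S(add(add(Z, mul(SZ, add(Z, SSZ))), mul(SSZ, Z))))))
  step 14: S(S(S(S(add(mul(SZ, add(Z, SSZ)), mul(SSZ, Z))))))
  step 15: S(S(S(S(add(add(add(Z, SSZ), mul(Z, add(Z, SSZ))), mul(SSZ, Z))))))
  step 16: S(S(S(S(add(add(SSZ, mul(Z, add(Z, SSZ))), mul(SSZ, Z))))))
  step 17: S(S(S(S(add(S(add(SZ, mul(Z, add(Z, SSZ)))), mul(SSZ, Z))))))
  step 18: S(S(S(S(S(add(add(SZ, mul(Z, add(Z, SSZ))), mul(SSZ, Z)))))))
  step 19: S(S(S(S(S(add(S(add(Z, mul(Z, add(Z, SSZ)))), mul(SSZ, Z)))))))
  step 20: S(S(S(S(S(S(add(add(Z, mul(Z, add(Z, SSZ))), mul(SSZ, Z))))))))
  step 21: S(S(S(S(S(S(add(mul(Z, add(Z, SSZ)), mul(SSZ, Z))))))))
  step 22: S(S(S(S(S(S(add(Z, mul(SSZ, Z))))))))
  step 23: S(S(S(S(S(S(mul(SSZ, Z)))))))
  step 24: S(S(S(S(S(S(add(Z, mul(SZ, Z))))))))
  step 25: S(S(S(S(S(S(mul(SZ, Z)))))))
  step 26: S(S(S(S(S(S(add(Z, mul(Z, Z))))))))
  step 27: S(S(S(S(S(S(mul(Z, Z)))))))
  step 28: S^6(Z)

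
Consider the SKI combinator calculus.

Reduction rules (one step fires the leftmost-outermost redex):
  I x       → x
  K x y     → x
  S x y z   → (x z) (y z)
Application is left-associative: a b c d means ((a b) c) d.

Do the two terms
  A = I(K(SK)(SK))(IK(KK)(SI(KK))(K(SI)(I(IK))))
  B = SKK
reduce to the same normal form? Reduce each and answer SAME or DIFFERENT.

Answer: SAME — A ⇓ SKK, B ⇓ SKK

Working:
Term A:
  start: I(K(SK)(SK))(IK(KK)(SI(KK))(K(SI)(I(IK))))
  →1  K(SK)(SK)(IK(KK)(SI(KK))(K(SI)(I(IK))))
  →2  SK(IK(KK)(SI(KK))(K(SI)(I(IK))))
  →3  SK(K(KK)(SI(KK))(K(SI)(I(IK))))
  →4  SK(KK(K(SI)(I(IK))))
  →5  SKK

Term B:
  start: SKK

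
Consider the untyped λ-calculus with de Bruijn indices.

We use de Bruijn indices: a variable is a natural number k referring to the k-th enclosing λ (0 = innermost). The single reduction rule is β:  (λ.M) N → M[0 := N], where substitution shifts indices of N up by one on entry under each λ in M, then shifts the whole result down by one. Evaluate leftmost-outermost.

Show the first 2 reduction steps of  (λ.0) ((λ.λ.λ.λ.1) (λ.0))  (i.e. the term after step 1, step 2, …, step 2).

Answer: after 2 steps: λ.λ.λ.1

Derivation:
  start: (λ.0) ((λ.λ.λ.λ.1) (λ.0))
  →1  (λ.λ.λ.λ.1) (λ.0)
  →2  λ.λ.λ.1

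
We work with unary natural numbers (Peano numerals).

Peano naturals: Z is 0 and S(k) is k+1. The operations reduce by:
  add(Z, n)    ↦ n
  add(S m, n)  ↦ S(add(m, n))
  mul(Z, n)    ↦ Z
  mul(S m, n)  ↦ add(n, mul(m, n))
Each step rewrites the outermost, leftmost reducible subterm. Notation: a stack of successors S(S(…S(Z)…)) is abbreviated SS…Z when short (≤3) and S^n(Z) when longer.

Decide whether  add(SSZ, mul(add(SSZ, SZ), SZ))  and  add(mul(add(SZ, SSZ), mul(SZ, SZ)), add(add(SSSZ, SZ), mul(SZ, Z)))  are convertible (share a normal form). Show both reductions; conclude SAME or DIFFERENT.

Term A:
  start: add(SSZ, mul(add(SSZ, SZ), SZ))
  [1] S(add(SZ, mul(add(SSZ, SZ), SZ)))
  [2] S(S(add(Z, mul(add(SSZ, SZ), SZ))))
  [3] S(S(mul(add(SSZ, SZ), SZ)))
  [4] S(S(mul(S(add(SZ, SZ)), SZ)))
  [5] S(S(add(SZ, mul(add(SZ, SZ), SZ))))
  [6] S(S(S(add(Z, mul(add(SZ, SZ), SZ)))))
  [7] S(S(S(mul(add(SZ, SZ), SZ))))
  [8] S(S(S(mul(S(add(Z, SZ)), SZ))))
  [9] S(S(S(add(SZ, mul(add(Z, SZ), SZ)))))
  [10] S(S(S(S(add(Z, mul(add(Z, SZ), SZ))))))
  [11] S(S(S(S(mul(add(Z, SZ), SZ)))))
  [12] S(S(S(S(mul(SZ, SZ)))))
  [13] S(S(S(S(add(SZ, mul(Z, SZ))))))
  [14] S(S(S(S(S(add(Z, mul(Z, SZ)))))))
  [15] S(S(S(S(S(mul(Z, SZ))))))
  [16] S^5(Z)

Term B:
  start: add(mul(add(SZ, SSZ), mul(SZ, SZ)), add(add(SSSZ, SZ), mul(SZ, Z)))
  [1] add(mul(S(add(Z, SSZ)), mul(SZ, SZ)), add(add(SSSZ, SZ), mul(SZ, Z)))
  [2] add(add(mul(SZ, SZ), mul(add(Z, SSZ), mul(SZ, SZ))), add(add(SSSZ, SZ), mul(SZ, Z)))
  [3] add(add(add(SZ, mul(Z, SZ)), mul(add(Z, SSZ), mul(SZ, SZ))), add(add(SSSZ, SZ), mul(SZ, Z)))
  [4] add(add(S(add(Z, mul(Z, SZ))), mul(add(Z, SSZ), mul(SZ, SZ))), add(add(SSSZ, SZ), mul(SZ, Z)))
  [5] add(S(add(add(Z, mul(Z, SZ)), mul(add(Z, SSZ), mul(SZ, SZ)))), add(add(SSSZ, SZ), mul(SZ, Z)))
  [6] S(add(add(add(Z, mul(Z, SZ)), mul(add(Z, SSZ), mul(SZ, SZ))), add(add(SSSZ, SZ), mul(SZ, Z))))
  [7] S(add(add(mul(Z, SZ), mul(add(Z, SSZ), mul(SZ, SZ))), add(add(SSSZ, SZ), mul(SZ, Z))))
  [8] S(add(add(Z, mul(add(Z, SSZ), mul(SZ, SZ))), add(add(SSSZ, SZ), mul(SZ, Z))))
  [9] S(add(mul(add(Z, SSZ), mul(SZ, SZ)), add(add(SSSZ, SZ), mul(SZ, Z))))
  [10] S(add(mul(SSZ, mul(SZ, SZ)), add(add(SSSZ, SZ), mul(SZ, Z))))
  [11] S(add(add(mul(SZ, SZ), mul(SZ, mul(SZ, SZ))), add(add(SSSZ, SZ), mul(SZ, Z))))
  [12] S(add(add(add(SZ, mul(Z, SZ)), mul(SZ, mul(SZ, SZ))), add(add(SSSZ, SZ), mul(SZ, Z))))
  [13] S(add(add(S(add(Z, mul(Z, SZ))), mul(SZ, mul(SZ, SZ))), add(add(SSSZ, SZ), mul(SZ, Z))))
  [14] S(add(S(add(add(Z, mul(Z, SZ)), mul(SZ, mul(SZ, SZ)))), add(add(SSSZ, SZ), mul(SZ, Z))))
  [15] S(S(add(add(add(Z, mul(Z, SZ)), mul(SZ, mul(SZ, SZ))), add(add(SSSZ, SZ), mul(SZ, Z)))))
  [16] S(S(add(add(mul(Z, SZ), mul(SZ, mul(SZ, SZ))), add(add(SSSZ, SZ), mul(SZ, Z)))))
  [17] S(S(add(add(Z, mul(SZ, mul(SZ, SZ))), add(add(SSSZ, SZ), mul(SZ, Z)))))
  [18] S(S(add(mul(SZ, mul(SZ, SZ)), add(add(SSSZ, SZ), mul(SZ, Z)))))
  [19] S(S(add(add(mul(SZ, SZ), mul(Z, mul(SZ, SZ))), add(add(SSSZ, SZ), mul(SZ, Z)))))
  [20] S(S(add(add(add(SZ, mul(Z, SZ)), mul(Z, mul(SZ, SZ))), add(add(SSSZ, SZ), mul(SZ, Z)))))
  [21] S(S(add(add(S(add(Z, mul(Z, SZ))), mul(Z, mul(SZ, SZ))), add(add(SSSZ, SZ), mul(SZ, Z)))))
  [22] S(S(add(S(add(add(Z, mul(Z, SZ)), mul(Z, mul(SZ, SZ)))), add(add(SSSZ, SZ), mul(SZ, Z)))))
  [23] S(S(S(add(add(add(Z, mul(Z, SZ)), mul(Z, mul(SZ, SZ))), add(add(SSSZ, SZ), mul(SZ, Z))))))
  [24] S(S(S(add(add(mul(Z, SZ), mul(Z, mul(SZ, SZ))), add(add(SSSZ, SZ), mul(SZ, Z))))))
  [25] S(S(S(add(add(Z, mul(Z, mul(SZ, SZ))), add(add(SSSZ, SZ), mul(SZ, Z))))))
  [26] S(S(S(add(mul(Z, mul(SZ, SZ)), add(add(SSSZ, SZ), mul(SZ, Z))))))
  [27] S(S(S(add(Z, add(add(SSSZ, SZ), mul(SZ, Z))))))
  [28] S(S(S(add(add(SSSZ, SZ), mul(SZ, Z)))))
  [29] S(S(S(add(S(add(SSZ, SZ)), mul(SZ, Z)))))
  [30] S(S(S(S(add(add(SSZ, SZ), mul(SZ, Z))))))
  [31] S(S(S(S(add(S(add(SZ, SZ)), mul(SZ, Z))))))
  [32] S(S(S(S(S(add(add(SZ, SZ), mul(SZ, Z)))))))
  [33] S(S(S(S(S(add(S(add(Z, SZ)), mul(SZ, Z)))))))
  [34] S(S(S(S(S(S(add(add(Z, SZ), mul(SZ, Z))))))))
  [35] S(S(S(S(S(S(add(SZ, mul(SZ, Z))))))))
  [36] S(S(S(S(S(S(S(add(Z, mul(SZ, Z)))))))))
  [37] S(S(S(S(S(S(S(mul(SZ, Z))))))))
  [38] S(S(S(S(S(S(S(add(Z, mul(Z, Z)))))))))
  [39] S(S(S(S(S(S(S(mul(Z, Z))))))))
  [40] S^7(Z)

Answer: DIFFERENT — A ⇓ S^5(Z), B ⇓ S^7(Z)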